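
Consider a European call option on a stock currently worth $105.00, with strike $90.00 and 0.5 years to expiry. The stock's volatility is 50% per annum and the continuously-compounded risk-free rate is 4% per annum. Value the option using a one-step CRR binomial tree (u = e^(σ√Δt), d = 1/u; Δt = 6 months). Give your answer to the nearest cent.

$25.70

CRR parameters: u = e^(σ√Δt) = e^(0.5·√0.5) = 1.4241, d = 1/u = 0.7022
Per-period rate: rΔt = 0.04·0.5 = 0.02, so R = e^0.02 = 1.0202
Risk-neutral probability p = (e^0.02 − 0.7022)/(1.4241 − 0.7022) = 0.3180/0.7219 = 0.4405
Terminal stock prices: S_u = 149.5, S_d = 73.73
Terminal payoffs (S − K): max(59.53, 0) = 59.53, max(-16.27, 0) = 0
Node 0 (S = 105): V_0 = e^(−0.02)·[0.4405·59.5325 + 0.5595·0.0000] = 25.7050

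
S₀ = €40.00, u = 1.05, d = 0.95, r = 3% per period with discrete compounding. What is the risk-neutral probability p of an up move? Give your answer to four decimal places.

p = 0.8000

Risk-neutral probability p = (1 + 0.03 − 0.95)/(1.05 − 0.95) = 0.0800/0.1000 = 0.8000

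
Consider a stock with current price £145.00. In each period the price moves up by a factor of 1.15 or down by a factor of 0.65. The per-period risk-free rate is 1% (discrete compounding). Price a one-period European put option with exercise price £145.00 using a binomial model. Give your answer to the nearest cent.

Risk-neutral probability p = (1 + 0.01 − 0.65)/(1.15 − 0.65) = 0.3600/0.5000 = 0.7200
Terminal stock prices: S_u = 166.8, S_d = 94.25
Terminal payoffs (K − S): max(-21.75, 0) = 0, max(50.75, 0) = 50.75
Node 0 (S = 145): V_0 = 1/1.01·[0.7200·0.0000 + 0.2800·50.7500] = 14.0693

£14.07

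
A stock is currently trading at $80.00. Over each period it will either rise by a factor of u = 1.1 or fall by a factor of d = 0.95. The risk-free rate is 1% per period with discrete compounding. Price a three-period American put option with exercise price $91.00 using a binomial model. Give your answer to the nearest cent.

$11.00

Risk-neutral probability p = (1 + 0.01 − 0.95)/(1.1 − 0.95) = 0.0600/0.1500 = 0.4000
Terminal stock prices: S_uuu = 106.5, S_uud = 91.96, S_udd = 79.42, S_ddd = 68.59
Terminal payoffs (K − S): max(-15.48, 0) = 0, max(-0.96, 0) = 0, max(11.58, 0) = 11.58, max(22.41, 0) = 22.41
Node uu (S = 96.8): continuation = 1/1.01·[0.4000·0.0000 + 0.6000·0.0000] = 0.0000; exercise value = 0.0000 ≤ continuation, so V_uu = 0.0000
Node ud (S = 83.6): continuation = 1/1.01·[0.4000·0.0000 + 0.6000·11.5800] = 6.8792; exercise value = 7.4000 > continuation, so V_ud = 7.4000 (exercise)
Node dd (S = 72.2): continuation = 1/1.01·[0.4000·11.5800 + 0.6000·22.4100] = 17.8990; exercise value = 18.8000 > continuation, so V_dd = 18.8000 (exercise)
Node u (S = 88): continuation = 1/1.01·[0.4000·0.0000 + 0.6000·7.4000] = 4.3960; exercise value = 3.0000 ≤ continuation, so V_u = 4.3960
Node d (S = 76): continuation = 1/1.01·[0.4000·7.4000 + 0.6000·18.8000] = 14.0990; exercise value = 15.0000 > continuation, so V_d = 15.0000 (exercise)
Node 0 (S = 80): continuation = 1/1.01·[0.4000·4.3960 + 0.6000·15.0000] = 10.6519; exercise value = 11.0000 > continuation, so V_0 = 11.0000 (exercise)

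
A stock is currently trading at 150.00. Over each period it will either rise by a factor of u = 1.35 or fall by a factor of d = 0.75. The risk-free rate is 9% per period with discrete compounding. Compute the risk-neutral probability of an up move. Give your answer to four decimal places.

p = 0.5667

Risk-neutral probability p = (1 + 0.09 − 0.75)/(1.35 − 0.75) = 0.3400/0.6000 = 0.5667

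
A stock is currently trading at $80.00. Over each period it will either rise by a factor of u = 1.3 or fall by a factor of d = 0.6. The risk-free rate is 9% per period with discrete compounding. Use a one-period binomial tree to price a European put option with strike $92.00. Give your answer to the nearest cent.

$12.11

Risk-neutral probability p = (1 + 0.09 − 0.6)/(1.3 − 0.6) = 0.4900/0.7000 = 0.7000
Terminal stock prices: S_u = 104, S_d = 48
Terminal payoffs (K − S): max(-12, 0) = 0, max(44, 0) = 44
Node 0 (S = 80): V_0 = 1/1.09·[0.7000·0.0000 + 0.3000·44.0000] = 12.1101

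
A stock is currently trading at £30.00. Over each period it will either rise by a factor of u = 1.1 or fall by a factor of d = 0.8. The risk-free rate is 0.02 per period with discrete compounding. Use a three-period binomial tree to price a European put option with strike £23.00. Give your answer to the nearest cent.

Risk-neutral probability p = (1 + 0.02 − 0.8)/(1.1 − 0.8) = 0.2200/0.3000 = 0.7333
Terminal stock prices: S_uuu = 39.93, S_uud = 29.04, S_udd = 21.12, S_ddd = 15.36
Terminal payoffs (K − S): max(-16.93, 0) = 0, max(-6.04, 0) = 0, max(1.88, 0) = 1.88, max(7.64, 0) = 7.64
Node uu (S = 36.3): V_uu = 1/1.02·[0.7333·0.0000 + 0.2667·0.0000] = 0.0000
Node ud (S = 26.4): V_ud = 1/1.02·[0.7333·0.0000 + 0.2667·1.8800] = 0.4915
Node dd (S = 19.2): V_dd = 1/1.02·[0.7333·1.8800 + 0.2667·7.6400] = 3.3490
Node u (S = 33): V_u = 1/1.02·[0.7333·0.0000 + 0.2667·0.4915] = 0.1285
Node d (S = 24): V_d = 1/1.02·[0.7333·0.4915 + 0.2667·3.3490] = 1.2289
Node 0 (S = 30): V_0 = 1/1.02·[0.7333·0.1285 + 0.2667·1.2289] = 0.4137

£0.41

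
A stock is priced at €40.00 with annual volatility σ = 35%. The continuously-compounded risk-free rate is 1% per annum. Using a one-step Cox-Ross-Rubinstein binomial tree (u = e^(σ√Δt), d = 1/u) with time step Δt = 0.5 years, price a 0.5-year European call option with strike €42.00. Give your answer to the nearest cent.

CRR parameters: u = e^(σ√Δt) = e^(0.35·√0.5) = 1.2808, d = 1/u = 0.7808
Per-period rate: rΔt = 0.01·0.5 = 0.005, so R = e^0.005 = 1.0050
Risk-neutral probability p = (e^0.005 − 0.7808)/(1.2808 − 0.7808) = 0.2243/0.5000 = 0.4485
Terminal stock prices: S_u = 51.23, S_d = 31.23
Terminal payoffs (S − K): max(9.232, 0) = 9.232, max(-10.77, 0) = 0
Node 0 (S = 40): V_0 = e^(−0.005)·[0.4485·9.2321 + 0.5515·0.0000] = 4.1196

€4.12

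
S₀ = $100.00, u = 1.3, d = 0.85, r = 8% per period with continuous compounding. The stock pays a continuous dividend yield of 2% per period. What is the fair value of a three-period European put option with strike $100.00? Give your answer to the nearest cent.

Per-period risk-free factor R = e^0.08 = 1.0833; dividend-adjusted growth = e^(0.08−0.02) = 1.0618.
Risk-neutral probability p = (1.0618 − 0.85)/(1.3 − 0.85) = 0.2118/0.4500 = 0.4707
Terminal stock prices: S_uuu = 219.7, S_uud = 143.7, S_udd = 93.92, S_ddd = 61.41
Terminal payoffs (K − S): max(-119.7, 0) = 0, max(-43.65, 0) = 0, max(6.075, 0) = 6.075, max(38.59, 0) = 38.59
Node uu (S = 169): V_uu = e^(−0.08)·[0.4707·0.0000 + 0.5293·0.0000] = 0.0000
Node ud (S = 110.5): V_ud = e^(−0.08)·[0.4707·0.0000 + 0.5293·6.0750] = 2.9680
Node dd (S = 72.25): V_dd = e^(−0.08)·[0.4707·6.0750 + 0.5293·38.5875] = 21.4923
Node u (S = 130): V_u = e^(−0.08)·[0.4707·0.0000 + 0.5293·2.9680] = 1.4501
Node d (S = 85): V_d = e^(−0.08)·[0.4707·2.9680 + 0.5293·21.4923] = 11.7901
Node 0 (S = 100): V_0 = e^(−0.08)·[0.4707·1.4501 + 0.5293·11.7901] = 6.3903

$6.39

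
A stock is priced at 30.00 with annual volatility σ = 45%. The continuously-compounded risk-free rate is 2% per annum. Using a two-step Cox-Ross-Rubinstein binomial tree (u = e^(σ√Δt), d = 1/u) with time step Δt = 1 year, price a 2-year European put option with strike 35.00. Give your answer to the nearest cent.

CRR parameters: u = e^(σ√Δt) = e^(0.45·√1) = 1.5683, d = 1/u = 0.6376
Per-period rate: rΔt = 0.02·1 = 0.02, so R = e^0.02 = 1.0202
Risk-neutral probability p = (e^0.02 − 0.6376)/(1.5683 − 0.6376) = 0.3826/0.9307 = 0.4111
Terminal stock prices: S_uu = 73.79, S_ud = 30, S_dd = 12.2
Terminal payoffs (K − S): max(-38.79, 0) = 0, max(5, 0) = 5, max(22.8, 0) = 22.8
Node u (S = 47.05): V_u = e^(−0.02)·[0.4111·0.0000 + 0.5889·5.0000] = 2.8864
Node d (S = 19.13): V_d = e^(−0.02)·[0.4111·5.0000 + 0.5889·22.8029] = 15.1781
Node 0 (S = 30): V_0 = e^(−0.02)·[0.4111·2.8864 + 0.5889·15.1781] = 9.9249

9.92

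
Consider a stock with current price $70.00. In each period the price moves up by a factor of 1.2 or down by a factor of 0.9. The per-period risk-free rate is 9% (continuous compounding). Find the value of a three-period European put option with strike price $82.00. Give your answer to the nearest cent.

Risk-neutral probability p = (e^0.09 − 0.9)/(1.2 − 0.9) = 0.1942/0.3000 = 0.6472
Terminal stock prices: S_uuu = 121, S_uud = 90.72, S_udd = 68.04, S_ddd = 51.03
Terminal payoffs (K − S): max(-38.96, 0) = 0, max(-8.72, 0) = 0, max(13.96, 0) = 13.96, max(30.97, 0) = 30.97
Node uu (S = 100.8): V_uu = e^(−0.09)·[0.6472·0.0000 + 0.3528·0.0000] = 0.0000
Node ud (S = 75.6): V_ud = e^(−0.09)·[0.6472·0.0000 + 0.3528·13.9600] = 4.5006
Node dd (S = 56.7): V_dd = e^(−0.09)·[0.6472·13.9600 + 0.3528·30.9700] = 18.2424
Node u (S = 84): V_u = e^(−0.09)·[0.6472·0.0000 + 0.3528·4.5006] = 1.4509
Node d (S = 63): V_d = e^(−0.09)·[0.6472·4.5006 + 0.3528·18.2424] = 8.5435
Node 0 (S = 70): V_0 = e^(−0.09)·[0.6472·1.4509 + 0.3528·8.5435] = 3.6126

$3.61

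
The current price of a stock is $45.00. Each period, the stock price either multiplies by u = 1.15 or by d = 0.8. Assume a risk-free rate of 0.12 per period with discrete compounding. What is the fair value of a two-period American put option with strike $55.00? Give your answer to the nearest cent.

Risk-neutral probability p = (1 + 0.12 − 0.8)/(1.15 − 0.8) = 0.3200/0.3500 = 0.9143
Terminal stock prices: S_uu = 59.51, S_ud = 41.4, S_dd = 28.8
Terminal payoffs (K − S): max(-4.512, 0) = 0, max(13.6, 0) = 13.6, max(26.2, 0) = 26.2
Node u (S = 51.75): continuation = 1/1.12·[0.9143·0.0000 + 0.0857·13.6000] = 1.0408; exercise value = 3.2500 > continuation, so V_u = 3.2500 (exercise)
Node d (S = 36): continuation = 1/1.12·[0.9143·13.6000 + 0.0857·26.2000] = 13.1071; exercise value = 19.0000 > continuation, so V_d = 19.0000 (exercise)
Node 0 (S = 45): continuation = 1/1.12·[0.9143·3.2500 + 0.0857·19.0000] = 4.1071; exercise value = 10.0000 > continuation, so V_0 = 10.0000 (exercise)

$10.00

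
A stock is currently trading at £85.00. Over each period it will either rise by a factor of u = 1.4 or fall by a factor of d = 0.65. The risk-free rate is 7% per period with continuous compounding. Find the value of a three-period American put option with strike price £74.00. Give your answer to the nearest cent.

Risk-neutral probability p = (e^0.07 − 0.65)/(1.4 − 0.65) = 0.4225/0.7500 = 0.5633
Terminal stock prices: S_uuu = 233.2, S_uud = 108.3, S_udd = 50.28, S_ddd = 23.34
Terminal payoffs (K − S): max(-159.2, 0) = 0, max(-34.29, 0) = 0, max(23.72, 0) = 23.72, max(50.66, 0) = 50.66
Node uu (S = 166.6): continuation = e^(−0.07)·[0.5633·0.0000 + 0.4367·0.0000] = 0.0000; exercise value = 0.0000 ≤ continuation, so V_uu = 0.0000
Node ud (S = 77.35): continuation = e^(−0.07)·[0.5633·0.0000 + 0.4367·23.7225] = 9.6583; exercise value = 0.0000 ≤ continuation, so V_ud = 9.6583
Node dd (S = 35.91): continuation = e^(−0.07)·[0.5633·23.7225 + 0.4367·50.6569] = 33.0846; exercise value = 38.0875 > continuation, so V_dd = 38.0875 (exercise)
Node u (S = 119): continuation = e^(−0.07)·[0.5633·0.0000 + 0.4367·9.6583] = 3.9322; exercise value = 0.0000 ≤ continuation, so V_u = 3.9322
Node d (S = 55.25): continuation = e^(−0.07)·[0.5633·9.6583 + 0.4367·38.0875] = 20.5798; exercise value = 18.7500 ≤ continuation, so V_d = 20.5798
Node 0 (S = 85): continuation = e^(−0.07)·[0.5633·3.9322 + 0.4367·20.5798] = 10.4442; exercise value = 0.0000 ≤ continuation, so V_0 = 10.4442

£10.44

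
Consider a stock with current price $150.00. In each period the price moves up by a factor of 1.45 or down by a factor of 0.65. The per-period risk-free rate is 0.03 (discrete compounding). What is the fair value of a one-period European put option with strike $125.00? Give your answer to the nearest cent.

$14.02

Risk-neutral probability p = (1 + 0.03 − 0.65)/(1.45 − 0.65) = 0.3800/0.8000 = 0.4750
Terminal stock prices: S_u = 217.5, S_d = 97.5
Terminal payoffs (K − S): max(-92.5, 0) = 0, max(27.5, 0) = 27.5
Node 0 (S = 150): V_0 = 1/1.03·[0.4750·0.0000 + 0.5250·27.5000] = 14.0170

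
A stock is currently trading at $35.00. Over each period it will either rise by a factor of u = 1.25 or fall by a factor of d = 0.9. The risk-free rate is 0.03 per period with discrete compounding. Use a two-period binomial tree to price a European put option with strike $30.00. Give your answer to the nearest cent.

$0.61

Risk-neutral probability p = (1 + 0.03 − 0.9)/(1.25 − 0.9) = 0.1300/0.3500 = 0.3714
Terminal stock prices: S_uu = 54.69, S_ud = 39.38, S_dd = 28.35
Terminal payoffs (K − S): max(-24.69, 0) = 0, max(-9.375, 0) = 0, max(1.65, 0) = 1.65
Node u (S = 43.75): V_u = 1/1.03·[0.3714·0.0000 + 0.6286·0.0000] = 0.0000
Node d (S = 31.5): V_d = 1/1.03·[0.3714·0.0000 + 0.6286·1.6500] = 1.0069
Node 0 (S = 35): V_0 = 1/1.03·[0.3714·0.0000 + 0.6286·1.0069] = 0.6145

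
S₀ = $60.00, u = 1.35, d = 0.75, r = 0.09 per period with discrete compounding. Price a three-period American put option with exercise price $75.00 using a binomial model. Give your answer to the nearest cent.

$15.00

Risk-neutral probability p = (1 + 0.09 − 0.75)/(1.35 − 0.75) = 0.3400/0.6000 = 0.5667
Terminal stock prices: S_uuu = 147.6, S_uud = 82.01, S_udd = 45.56, S_ddd = 25.31
Terminal payoffs (K − S): max(-72.62, 0) = 0, max(-7.013, 0) = 0, max(29.44, 0) = 29.44, max(49.69, 0) = 49.69
Node uu (S = 109.4): continuation = 1/1.09·[0.5667·0.0000 + 0.4333·0.0000] = 0.0000; exercise value = 0.0000 ≤ continuation, so V_uu = 0.0000
Node ud (S = 60.75): continuation = 1/1.09·[0.5667·0.0000 + 0.4333·29.4375] = 11.7030; exercise value = 14.2500 > continuation, so V_ud = 14.2500 (exercise)
Node dd (S = 33.75): continuation = 1/1.09·[0.5667·29.4375 + 0.4333·49.6875] = 35.0573; exercise value = 41.2500 > continuation, so V_dd = 41.2500 (exercise)
Node u (S = 81): continuation = 1/1.09·[0.5667·0.0000 + 0.4333·14.2500] = 5.6651; exercise value = 0.0000 ≤ continuation, so V_u = 5.6651
Node d (S = 45): continuation = 1/1.09·[0.5667·14.2500 + 0.4333·41.2500] = 23.8073; exercise value = 30.0000 > continuation, so V_d = 30.0000 (exercise)
Node 0 (S = 60): continuation = 1/1.09·[0.5667·5.6651 + 0.4333·30.0000] = 14.8718; exercise value = 15.0000 > continuation, so V_0 = 15.0000 (exercise)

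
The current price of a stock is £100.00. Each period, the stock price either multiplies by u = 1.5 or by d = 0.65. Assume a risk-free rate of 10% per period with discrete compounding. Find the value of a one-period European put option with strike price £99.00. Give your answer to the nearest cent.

Risk-neutral probability p = (1 + 0.1 − 0.65)/(1.5 − 0.65) = 0.4500/0.8500 = 0.5294
Terminal stock prices: S_u = 150, S_d = 65
Terminal payoffs (K − S): max(-51, 0) = 0, max(34, 0) = 34
Node 0 (S = 100): V_0 = 1/1.1·[0.5294·0.0000 + 0.4706·34.0000] = 14.5455

£14.55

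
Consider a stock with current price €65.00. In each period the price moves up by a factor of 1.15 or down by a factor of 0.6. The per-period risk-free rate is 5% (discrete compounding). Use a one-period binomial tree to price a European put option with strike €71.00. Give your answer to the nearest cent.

Risk-neutral probability p = (1 + 0.05 − 0.6)/(1.15 − 0.6) = 0.4500/0.5500 = 0.8182
Terminal stock prices: S_u = 74.75, S_d = 39
Terminal payoffs (K − S): max(-3.75, 0) = 0, max(32, 0) = 32
Node 0 (S = 65): V_0 = 1/1.05·[0.8182·0.0000 + 0.1818·32.0000] = 5.5411

€5.54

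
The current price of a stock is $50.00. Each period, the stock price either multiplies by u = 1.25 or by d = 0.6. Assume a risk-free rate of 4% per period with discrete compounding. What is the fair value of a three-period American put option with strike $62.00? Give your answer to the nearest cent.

Risk-neutral probability p = (1 + 0.04 − 0.6)/(1.25 − 0.6) = 0.4400/0.6500 = 0.6769
Terminal stock prices: S_uuu = 97.66, S_uud = 46.88, S_udd = 22.5, S_ddd = 10.8
Terminal payoffs (K − S): max(-35.66, 0) = 0, max(15.12, 0) = 15.12, max(39.5, 0) = 39.5, max(51.2, 0) = 51.2
Node uu (S = 78.12): continuation = 1/1.04·[0.6769·0.0000 + 0.3231·15.1250] = 4.6986; exercise value = 0.0000 ≤ continuation, so V_uu = 4.6986
Node ud (S = 37.5): continuation = 1/1.04·[0.6769·15.1250 + 0.3231·39.5000] = 22.1154; exercise value = 24.5000 > continuation, so V_ud = 24.5000 (exercise)
Node dd (S = 18): continuation = 1/1.04·[0.6769·39.5000 + 0.3231·51.2000] = 41.6154; exercise value = 44.0000 > continuation, so V_dd = 44.0000 (exercise)
Node u (S = 62.5): continuation = 1/1.04·[0.6769·4.6986 + 0.3231·24.5000] = 10.6692; exercise value = 0.0000 ≤ continuation, so V_u = 10.6692
Node d (S = 30): continuation = 1/1.04·[0.6769·24.5000 + 0.3231·44.0000] = 29.6154; exercise value = 32.0000 > continuation, so V_d = 32.0000 (exercise)
Node 0 (S = 50): continuation = 1/1.04·[0.6769·10.6692 + 0.3231·32.0000] = 16.8853; exercise value = 12.0000 ≤ continuation, so V_0 = 16.8853

$16.89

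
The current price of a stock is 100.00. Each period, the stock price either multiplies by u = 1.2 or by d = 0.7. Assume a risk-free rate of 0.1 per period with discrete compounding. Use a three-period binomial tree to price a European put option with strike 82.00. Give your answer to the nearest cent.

1.96

Risk-neutral probability p = (1 + 0.1 − 0.7)/(1.2 − 0.7) = 0.4000/0.5000 = 0.8000
Terminal stock prices: S_uuu = 172.8, S_uud = 100.8, S_udd = 58.8, S_ddd = 34.3
Terminal payoffs (K − S): max(-90.8, 0) = 0, max(-18.8, 0) = 0, max(23.2, 0) = 23.2, max(47.7, 0) = 47.7
Node uu (S = 144): V_uu = 1/1.1·[0.8000·0.0000 + 0.2000·0.0000] = 0.0000
Node ud (S = 84): V_ud = 1/1.1·[0.8000·0.0000 + 0.2000·23.2000] = 4.2182
Node dd (S = 49): V_dd = 1/1.1·[0.8000·23.2000 + 0.2000·47.7000] = 25.5455
Node u (S = 120): V_u = 1/1.1·[0.8000·0.0000 + 0.2000·4.2182] = 0.7669
Node d (S = 70): V_d = 1/1.1·[0.8000·4.2182 + 0.2000·25.5455] = 7.7124
Node 0 (S = 100): V_0 = 1/1.1·[0.8000·0.7669 + 0.2000·7.7124] = 1.9600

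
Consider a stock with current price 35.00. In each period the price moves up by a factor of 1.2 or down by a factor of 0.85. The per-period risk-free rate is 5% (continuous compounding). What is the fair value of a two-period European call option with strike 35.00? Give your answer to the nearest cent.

Risk-neutral probability p = (e^0.05 − 0.85)/(1.2 − 0.85) = 0.2013/0.3500 = 0.5751
Terminal stock prices: S_uu = 50.4, S_ud = 35.7, S_dd = 25.29
Terminal payoffs (S − K): max(15.4, 0) = 15.4, max(0.7, 0) = 0.7, max(-9.713, 0) = 0
Node u (S = 42): V_u = e^(−0.05)·[0.5751·15.4000 + 0.4249·0.7000] = 8.7070
Node d (S = 29.75): V_d = e^(−0.05)·[0.5751·0.7000 + 0.4249·0.0000] = 0.3829
Node 0 (S = 35): V_0 = e^(−0.05)·[0.5751·8.7070 + 0.4249·0.3829] = 4.9176

4.92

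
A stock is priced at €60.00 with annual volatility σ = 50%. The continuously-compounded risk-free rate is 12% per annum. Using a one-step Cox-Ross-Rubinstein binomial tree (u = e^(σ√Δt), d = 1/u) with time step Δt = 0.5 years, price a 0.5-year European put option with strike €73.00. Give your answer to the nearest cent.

€14.59

CRR parameters: u = e^(σ√Δt) = e^(0.5·√0.5) = 1.4241, d = 1/u = 0.7022
Per-period rate: rΔt = 0.12·0.5 = 0.06, so R = e^0.06 = 1.0618
Risk-neutral probability p = (e^0.06 − 0.7022)/(1.4241 − 0.7022) = 0.3596/0.7219 = 0.4982
Terminal stock prices: S_u = 85.45, S_d = 42.13
Terminal payoffs (K − S): max(-12.45, 0) = 0, max(30.87, 0) = 30.87
Node 0 (S = 60): V_0 = e^(−0.06)·[0.4982·0.0000 + 0.5018·30.8687] = 14.5886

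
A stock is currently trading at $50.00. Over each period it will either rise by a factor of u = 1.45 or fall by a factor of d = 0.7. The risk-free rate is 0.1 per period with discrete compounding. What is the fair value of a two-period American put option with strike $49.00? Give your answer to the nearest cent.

Risk-neutral probability p = (1 + 0.1 − 0.7)/(1.45 − 0.7) = 0.4000/0.7500 = 0.5333
Terminal stock prices: S_uu = 105.1, S_ud = 50.75, S_dd = 24.5
Terminal payoffs (K − S): max(-56.12, 0) = 0, max(-1.75, 0) = 0, max(24.5, 0) = 24.5
Node u (S = 72.5): continuation = 1/1.1·[0.5333·0.0000 + 0.4667·0.0000] = 0.0000; exercise value = 0.0000 ≤ continuation, so V_u = 0.0000
Node d (S = 35): continuation = 1/1.1·[0.5333·0.0000 + 0.4667·24.5000] = 10.3939; exercise value = 14.0000 > continuation, so V_d = 14.0000 (exercise)
Node 0 (S = 50): continuation = 1/1.1·[0.5333·0.0000 + 0.4667·14.0000] = 5.9394; exercise value = 0.0000 ≤ continuation, so V_0 = 5.9394

$5.94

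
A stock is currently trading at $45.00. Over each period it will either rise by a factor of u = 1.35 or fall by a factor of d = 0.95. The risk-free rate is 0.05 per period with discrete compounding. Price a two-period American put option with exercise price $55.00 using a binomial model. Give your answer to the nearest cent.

Risk-neutral probability p = (1 + 0.05 − 0.95)/(1.35 − 0.95) = 0.1000/0.4000 = 0.2500
Terminal stock prices: S_uu = 82.01, S_ud = 57.71, S_dd = 40.61
Terminal payoffs (K − S): max(-27.01, 0) = 0, max(-2.713, 0) = 0, max(14.39, 0) = 14.39
Node u (S = 60.75): continuation = 1/1.05·[0.2500·0.0000 + 0.7500·0.0000] = 0.0000; exercise value = 0.0000 ≤ continuation, so V_u = 0.0000
Node d (S = 42.75): continuation = 1/1.05·[0.2500·0.0000 + 0.7500·14.3875] = 10.2768; exercise value = 12.2500 > continuation, so V_d = 12.2500 (exercise)
Node 0 (S = 45): continuation = 1/1.05·[0.2500·0.0000 + 0.7500·12.2500] = 8.7500; exercise value = 10.0000 > continuation, so V_0 = 10.0000 (exercise)

$10.00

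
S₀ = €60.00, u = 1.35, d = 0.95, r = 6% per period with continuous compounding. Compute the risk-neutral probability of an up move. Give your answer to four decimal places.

Risk-neutral probability p = (e^0.06 − 0.95)/(1.35 − 0.95) = 0.1118/0.4000 = 0.2796

p = 0.2796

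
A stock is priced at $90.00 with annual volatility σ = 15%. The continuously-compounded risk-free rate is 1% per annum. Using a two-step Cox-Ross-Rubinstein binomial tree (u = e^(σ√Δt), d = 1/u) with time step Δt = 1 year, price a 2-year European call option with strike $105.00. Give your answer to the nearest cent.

CRR parameters: u = e^(σ√Δt) = e^(0.15·√1) = 1.1618, d = 1/u = 0.8607
Per-period rate: rΔt = 0.01·1 = 0.01, so R = e^0.01 = 1.0101
Risk-neutral probability p = (e^0.01 − 0.8607)/(1.1618 − 0.8607) = 0.1493/0.3011 = 0.4959
Terminal stock prices: S_uu = 121.5, S_ud = 90, S_dd = 66.67
Terminal payoffs (S − K): max(16.49, 0) = 16.49, max(-15, 0) = 0, max(-38.33, 0) = 0
Node u (S = 104.6): V_u = e^(−0.01)·[0.4959·16.4873 + 0.5041·0.0000] = 8.0954
Node d (S = 77.46): V_d = e^(−0.01)·[0.4959·0.0000 + 0.5041·0.0000] = 0.0000
Node 0 (S = 90): V_0 = e^(−0.01)·[0.4959·8.0954 + 0.5041·0.0000] = 3.9749

$3.97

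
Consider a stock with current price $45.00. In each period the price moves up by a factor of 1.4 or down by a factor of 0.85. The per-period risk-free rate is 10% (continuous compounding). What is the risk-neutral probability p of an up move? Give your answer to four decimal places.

Risk-neutral probability p = (e^0.1 − 0.85)/(1.4 − 0.85) = 0.2552/0.5500 = 0.4639

p = 0.4639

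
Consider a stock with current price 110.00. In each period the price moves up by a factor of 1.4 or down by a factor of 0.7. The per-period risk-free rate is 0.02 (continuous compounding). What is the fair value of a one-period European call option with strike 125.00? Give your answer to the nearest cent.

Risk-neutral probability p = (e^0.02 − 0.7)/(1.4 − 0.7) = 0.3202/0.7000 = 0.4574
Terminal stock prices: S_u = 154, S_d = 77
Terminal payoffs (S − K): max(29, 0) = 29, max(-48, 0) = 0
Node 0 (S = 110): V_0 = e^(−0.02)·[0.4574·29.0000 + 0.5426·0.0000] = 13.0028

13.00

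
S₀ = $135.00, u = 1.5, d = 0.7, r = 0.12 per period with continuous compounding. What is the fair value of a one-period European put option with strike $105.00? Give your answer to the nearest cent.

Risk-neutral probability p = (e^0.12 − 0.7)/(1.5 − 0.7) = 0.4275/0.8000 = 0.5344
Terminal stock prices: S_u = 202.5, S_d = 94.5
Terminal payoffs (K − S): max(-97.5, 0) = 0, max(10.5, 0) = 10.5
Node 0 (S = 135): V_0 = e^(−0.12)·[0.5344·0.0000 + 0.4656·10.5000] = 4.3362

$4.34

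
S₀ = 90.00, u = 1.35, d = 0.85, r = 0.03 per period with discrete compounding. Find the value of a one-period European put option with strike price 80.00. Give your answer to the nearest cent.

2.17

Risk-neutral probability p = (1 + 0.03 − 0.85)/(1.35 − 0.85) = 0.1800/0.5000 = 0.3600
Terminal stock prices: S_u = 121.5, S_d = 76.5
Terminal payoffs (K − S): max(-41.5, 0) = 0, max(3.5, 0) = 3.5
Node 0 (S = 90): V_0 = 1/1.03·[0.3600·0.0000 + 0.6400·3.5000] = 2.1748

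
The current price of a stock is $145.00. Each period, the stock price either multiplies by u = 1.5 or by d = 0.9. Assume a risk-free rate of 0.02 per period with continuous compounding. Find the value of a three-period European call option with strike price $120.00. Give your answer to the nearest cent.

Risk-neutral probability p = (e^0.02 − 0.9)/(1.5 − 0.9) = 0.1202/0.6000 = 0.2003
Terminal stock prices: S_uuu = 489.4, S_uud = 293.6, S_udd = 176.2, S_ddd = 105.7
Terminal payoffs (S − K): max(369.4, 0) = 369.4, max(173.6, 0) = 173.6, max(56.18, 0) = 56.18, max(-14.29, 0) = 0
Node uu (S = 326.2): V_uu = e^(−0.02)·[0.2003·369.3750 + 0.7997·173.6250] = 208.6262
Node ud (S = 195.8): V_ud = e^(−0.02)·[0.2003·173.6250 + 0.7997·56.1750] = 78.1262
Node dd (S = 117.5): V_dd = e^(−0.02)·[0.2003·56.1750 + 0.7997·0.0000] = 11.0310
Node u (S = 217.5): V_u = e^(−0.02)·[0.2003·208.6262 + 0.7997·78.1262] = 102.2053
Node d (S = 130.5): V_d = e^(−0.02)·[0.2003·78.1262 + 0.7997·11.0310] = 23.9880
Node 0 (S = 145): V_0 = e^(−0.02)·[0.2003·102.2053 + 0.7997·23.9880] = 38.8724

$38.87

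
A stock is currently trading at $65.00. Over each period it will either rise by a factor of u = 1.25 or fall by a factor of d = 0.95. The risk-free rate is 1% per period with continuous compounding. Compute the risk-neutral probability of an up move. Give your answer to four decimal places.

p = 0.2002

Risk-neutral probability p = (e^0.01 − 0.95)/(1.25 − 0.95) = 0.0601/0.3000 = 0.2002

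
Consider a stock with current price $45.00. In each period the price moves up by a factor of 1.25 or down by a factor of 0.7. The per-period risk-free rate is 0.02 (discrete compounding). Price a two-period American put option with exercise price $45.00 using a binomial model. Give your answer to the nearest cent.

Risk-neutral probability p = (1 + 0.02 − 0.7)/(1.25 − 0.7) = 0.3200/0.5500 = 0.5818
Terminal stock prices: S_uu = 70.31, S_ud = 39.38, S_dd = 22.05
Terminal payoffs (K − S): max(-25.31, 0) = 0, max(5.625, 0) = 5.625, max(22.95, 0) = 22.95
Node u (S = 56.25): continuation = 1/1.02·[0.5818·0.0000 + 0.4182·5.6250] = 2.3061; exercise value = 0.0000 ≤ continuation, so V_u = 2.3061
Node d (S = 31.5): continuation = 1/1.02·[0.5818·5.6250 + 0.4182·22.9500] = 12.6176; exercise value = 13.5000 > continuation, so V_d = 13.5000 (exercise)
Node 0 (S = 45): continuation = 1/1.02·[0.5818·2.3061 + 0.4182·13.5000] = 6.8502; exercise value = 0.0000 ≤ continuation, so V_0 = 6.8502

$6.85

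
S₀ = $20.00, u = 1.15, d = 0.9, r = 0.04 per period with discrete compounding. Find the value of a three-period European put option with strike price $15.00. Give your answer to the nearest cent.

$0.03

Risk-neutral probability p = (1 + 0.04 − 0.9)/(1.15 − 0.9) = 0.1400/0.2500 = 0.5600
Terminal stock prices: S_uuu = 30.42, S_uud = 23.8, S_udd = 18.63, S_ddd = 14.58
Terminal payoffs (K − S): max(-15.42, 0) = 0, max(-8.805, 0) = 0, max(-3.63, 0) = 0, max(0.42, 0) = 0.42
Node uu (S = 26.45): V_uu = 1/1.04·[0.5600·0.0000 + 0.4400·0.0000] = 0.0000
Node ud (S = 20.7): V_ud = 1/1.04·[0.5600·0.0000 + 0.4400·0.0000] = 0.0000
Node dd (S = 16.2): V_dd = 1/1.04·[0.5600·0.0000 + 0.4400·0.4200] = 0.1777
Node u (S = 23): V_u = 1/1.04·[0.5600·0.0000 + 0.4400·0.0000] = 0.0000
Node d (S = 18): V_d = 1/1.04·[0.5600·0.0000 + 0.4400·0.1777] = 0.0752
Node 0 (S = 20): V_0 = 1/1.04·[0.5600·0.0000 + 0.4400·0.0752] = 0.0318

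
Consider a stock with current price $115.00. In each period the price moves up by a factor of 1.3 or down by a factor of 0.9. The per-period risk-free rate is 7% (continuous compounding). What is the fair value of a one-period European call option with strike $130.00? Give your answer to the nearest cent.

$7.84

Risk-neutral probability p = (e^0.07 − 0.9)/(1.3 − 0.9) = 0.1725/0.4000 = 0.4313
Terminal stock prices: S_u = 149.5, S_d = 103.5
Terminal payoffs (S − K): max(19.5, 0) = 19.5, max(-26.5, 0) = 0
Node 0 (S = 115): V_0 = e^(−0.07)·[0.4313·19.5000 + 0.5687·0.0000] = 7.8412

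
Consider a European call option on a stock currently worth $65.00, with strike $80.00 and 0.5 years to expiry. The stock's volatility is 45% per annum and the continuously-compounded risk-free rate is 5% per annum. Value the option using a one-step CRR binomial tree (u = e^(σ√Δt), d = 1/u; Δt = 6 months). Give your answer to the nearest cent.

CRR parameters: u = e^(σ√Δt) = e^(0.45·√0.5) = 1.3746, d = 1/u = 0.7275
Per-period rate: rΔt = 0.05·0.5 = 0.025, so R = e^0.025 = 1.0253
Risk-neutral probability p = (e^0.025 − 0.7275)/(1.3746 − 0.7275) = 0.2979/0.6472 = 0.4602
Terminal stock prices: S_u = 89.35, S_d = 47.28
Terminal payoffs (S − K): max(9.352, 0) = 9.352, max(-32.72, 0) = 0
Node 0 (S = 65): V_0 = e^(−0.025)·[0.4602·9.3522 + 0.5398·0.0000] = 4.1979

$4.20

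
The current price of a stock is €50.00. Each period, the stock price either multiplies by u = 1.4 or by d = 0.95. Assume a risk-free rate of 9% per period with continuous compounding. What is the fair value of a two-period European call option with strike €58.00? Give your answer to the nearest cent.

€6.52

Risk-neutral probability p = (e^0.09 − 0.95)/(1.4 − 0.95) = 0.1442/0.4500 = 0.3204
Terminal stock prices: S_uu = 98, S_ud = 66.5, S_dd = 45.12
Terminal payoffs (S − K): max(40, 0) = 40, max(8.5, 0) = 8.5, max(-12.88, 0) = 0
Node u (S = 70): V_u = e^(−0.09)·[0.3204·40.0000 + 0.6796·8.5000] = 16.9920
Node d (S = 47.5): V_d = e^(−0.09)·[0.3204·8.5000 + 0.6796·0.0000] = 2.4889
Node 0 (S = 50): V_0 = e^(−0.09)·[0.3204·16.9920 + 0.6796·2.4889] = 6.5214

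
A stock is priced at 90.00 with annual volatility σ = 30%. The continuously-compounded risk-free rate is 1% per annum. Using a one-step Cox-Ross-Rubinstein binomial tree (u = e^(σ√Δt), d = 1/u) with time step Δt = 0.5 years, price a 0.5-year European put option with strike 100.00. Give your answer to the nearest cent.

14.65

CRR parameters: u = e^(σ√Δt) = e^(0.3·√0.5) = 1.2363, d = 1/u = 0.8089
Per-period rate: rΔt = 0.01·0.5 = 0.005, so R = e^0.005 = 1.0050
Risk-neutral probability p = (e^0.005 − 0.8089)/(1.2363 − 0.8089) = 0.1962/0.4275 = 0.4589
Terminal stock prices: S_u = 111.3, S_d = 72.8
Terminal payoffs (K − S): max(-11.27, 0) = 0, max(27.2, 0) = 27.2
Node 0 (S = 90): V_0 = e^(−0.005)·[0.4589·0.0000 + 0.5411·27.2028] = 14.6462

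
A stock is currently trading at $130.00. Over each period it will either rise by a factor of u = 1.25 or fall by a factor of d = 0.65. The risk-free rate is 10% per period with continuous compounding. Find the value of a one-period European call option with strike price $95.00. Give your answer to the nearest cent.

$46.33

Risk-neutral probability p = (e^0.1 − 0.65)/(1.25 − 0.65) = 0.4552/0.6000 = 0.7586
Terminal stock prices: S_u = 162.5, S_d = 84.5
Terminal payoffs (S − K): max(67.5, 0) = 67.5, max(-10.5, 0) = 0
Node 0 (S = 130): V_0 = e^(−0.1)·[0.7586·67.5000 + 0.2414·0.0000] = 46.3338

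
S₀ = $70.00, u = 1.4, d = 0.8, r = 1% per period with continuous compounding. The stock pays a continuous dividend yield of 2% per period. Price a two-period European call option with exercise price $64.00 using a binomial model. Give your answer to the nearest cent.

$13.31

Per-period risk-free factor R = e^0.01 = 1.0101; dividend-adjusted growth = e^(0.01−0.02) = 0.9900.
Risk-neutral probability p = (0.9900 − 0.8)/(1.4 − 0.8) = 0.1900/0.6000 = 0.3167
Terminal stock prices: S_uu = 137.2, S_ud = 78.4, S_dd = 44.8
Terminal payoffs (S − K): max(73.2, 0) = 73.2, max(14.4, 0) = 14.4, max(-19.2, 0) = 0
Node u (S = 98): V_u = e^(−0.01)·[0.3167·73.2000 + 0.6833·14.4000] = 32.6963
Node d (S = 56): V_d = e^(−0.01)·[0.3167·14.4000 + 0.6833·0.0000] = 4.5158
Node 0 (S = 70): V_0 = e^(−0.01)·[0.3167·32.6963 + 0.6833·4.5158] = 13.3082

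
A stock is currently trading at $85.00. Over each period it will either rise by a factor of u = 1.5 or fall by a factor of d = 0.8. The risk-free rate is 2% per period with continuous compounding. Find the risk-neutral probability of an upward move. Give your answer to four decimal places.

p = 0.3146

Risk-neutral probability p = (e^0.02 − 0.8)/(1.5 − 0.8) = 0.2202/0.7000 = 0.3146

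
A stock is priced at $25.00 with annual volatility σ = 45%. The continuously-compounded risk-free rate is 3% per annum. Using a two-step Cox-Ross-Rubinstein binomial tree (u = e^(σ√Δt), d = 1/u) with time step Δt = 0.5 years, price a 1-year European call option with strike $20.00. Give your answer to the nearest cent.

$7.62

CRR parameters: u = e^(σ√Δt) = e^(0.45·√0.5) = 1.3746, d = 1/u = 0.7275
Per-period rate: rΔt = 0.03·0.5 = 0.015, so R = e^0.015 = 1.0151
Risk-neutral probability p = (e^0.015 − 0.7275)/(1.3746 − 0.7275) = 0.2877/0.6472 = 0.4445
Terminal stock prices: S_uu = 47.24, S_ud = 25, S_dd = 13.23
Terminal payoffs (S − K): max(27.24, 0) = 27.24, max(5, 0) = 5, max(-6.77, 0) = 0
Node u (S = 34.37): V_u = e^(−0.015)·[0.4445·27.2415 + 0.5555·5.0000] = 14.6640
Node d (S = 18.19): V_d = e^(−0.015)·[0.4445·5.0000 + 0.5555·0.0000] = 2.1892
Node 0 (S = 25): V_0 = e^(−0.015)·[0.4445·14.6640 + 0.5555·2.1892] = 7.6187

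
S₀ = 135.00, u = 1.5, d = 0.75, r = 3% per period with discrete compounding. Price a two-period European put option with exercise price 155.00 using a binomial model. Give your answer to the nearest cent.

Risk-neutral probability p = (1 + 0.03 − 0.75)/(1.5 − 0.75) = 0.2800/0.7500 = 0.3733
Terminal stock prices: S_uu = 303.8, S_ud = 151.9, S_dd = 75.94
Terminal payoffs (K − S): max(-148.8, 0) = 0, max(3.125, 0) = 3.125, max(79.06, 0) = 79.06
Node u (S = 202.5): V_u = 1/1.03·[0.3733·0.0000 + 0.6267·3.1250] = 1.9013
Node d (S = 101.2): V_d = 1/1.03·[0.3733·3.1250 + 0.6267·79.0625] = 49.2354
Node 0 (S = 135): V_0 = 1/1.03·[0.3733·1.9013 + 0.6267·49.2354] = 30.6447

30.64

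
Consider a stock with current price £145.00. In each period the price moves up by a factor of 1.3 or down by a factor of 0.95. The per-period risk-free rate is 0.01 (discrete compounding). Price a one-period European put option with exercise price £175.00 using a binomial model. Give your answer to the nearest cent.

£30.56

Risk-neutral probability p = (1 + 0.01 − 0.95)/(1.3 − 0.95) = 0.0600/0.3500 = 0.1714
Terminal stock prices: S_u = 188.5, S_d = 137.8
Terminal payoffs (K − S): max(-13.5, 0) = 0, max(37.25, 0) = 37.25
Node 0 (S = 145): V_0 = 1/1.01·[0.1714·0.0000 + 0.8286·37.2500] = 30.5587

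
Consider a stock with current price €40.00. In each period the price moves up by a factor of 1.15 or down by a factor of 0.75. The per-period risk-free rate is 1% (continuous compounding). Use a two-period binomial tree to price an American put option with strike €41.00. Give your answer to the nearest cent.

€5.26

Risk-neutral probability p = (e^0.01 − 0.75)/(1.15 − 0.75) = 0.2601/0.4000 = 0.6501
Terminal stock prices: S_uu = 52.9, S_ud = 34.5, S_dd = 22.5
Terminal payoffs (K − S): max(-11.9, 0) = 0, max(6.5, 0) = 6.5, max(18.5, 0) = 18.5
Node u (S = 46): continuation = e^(−0.01)·[0.6501·0.0000 + 0.3499·6.5000] = 2.2516; exercise value = 0.0000 ≤ continuation, so V_u = 2.2516
Node d (S = 30): continuation = e^(−0.01)·[0.6501·6.5000 + 0.3499·18.5000] = 10.5920; exercise value = 11.0000 > continuation, so V_d = 11.0000 (exercise)
Node 0 (S = 40): continuation = e^(−0.01)·[0.6501·2.2516 + 0.3499·11.0000] = 5.2596; exercise value = 1.0000 ≤ continuation, so V_0 = 5.2596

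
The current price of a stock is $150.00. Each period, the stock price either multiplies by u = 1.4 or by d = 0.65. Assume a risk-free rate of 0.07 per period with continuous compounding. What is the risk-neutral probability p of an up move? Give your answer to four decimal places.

Risk-neutral probability p = (e^0.07 − 0.65)/(1.4 − 0.65) = 0.4225/0.7500 = 0.5633

p = 0.5633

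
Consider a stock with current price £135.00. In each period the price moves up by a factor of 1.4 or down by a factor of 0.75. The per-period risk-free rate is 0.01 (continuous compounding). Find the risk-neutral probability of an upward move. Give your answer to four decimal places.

p = 0.4001

Risk-neutral probability p = (e^0.01 − 0.75)/(1.4 − 0.75) = 0.2601/0.6500 = 0.4001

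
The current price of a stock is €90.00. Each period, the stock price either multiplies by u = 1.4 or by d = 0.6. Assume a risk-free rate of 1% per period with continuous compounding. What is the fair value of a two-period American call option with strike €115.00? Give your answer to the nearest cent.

Risk-neutral probability p = (e^0.01 − 0.6)/(1.4 − 0.6) = 0.4101/0.8000 = 0.5126
Terminal stock prices: S_uu = 176.4, S_ud = 75.6, S_dd = 32.4
Terminal payoffs (S − K): max(61.4, 0) = 61.4, max(-39.4, 0) = 0, max(-82.6, 0) = 0
Node u (S = 126): continuation = e^(−0.01)·[0.5126·61.4000 + 0.4874·0.0000] = 31.1582; exercise value = 11.0000 ≤ continuation, so V_u = 31.1582
Node d (S = 54): continuation = e^(−0.01)·[0.5126·0.0000 + 0.4874·0.0000] = 0.0000; exercise value = 0.0000 ≤ continuation, so V_d = 0.0000
Node 0 (S = 90): continuation = e^(−0.01)·[0.5126·31.1582 + 0.4874·0.0000] = 15.8116; exercise value = 0.0000 ≤ continuation, so V_0 = 15.8116

€15.81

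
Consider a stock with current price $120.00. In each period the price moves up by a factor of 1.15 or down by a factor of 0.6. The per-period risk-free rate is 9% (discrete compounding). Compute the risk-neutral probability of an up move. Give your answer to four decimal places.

Risk-neutral probability p = (1 + 0.09 − 0.6)/(1.15 − 0.6) = 0.4900/0.5500 = 0.8909

p = 0.8909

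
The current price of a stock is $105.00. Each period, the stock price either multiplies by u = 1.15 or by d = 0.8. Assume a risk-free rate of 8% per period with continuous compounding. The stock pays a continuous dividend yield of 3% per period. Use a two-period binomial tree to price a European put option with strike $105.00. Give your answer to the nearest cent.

$5.46

Per-period risk-free factor R = e^0.08 = 1.0833; dividend-adjusted growth = e^(0.08−0.03) = 1.0513.
Risk-neutral probability p = (1.0513 − 0.8)/(1.15 − 0.8) = 0.2513/0.3500 = 0.7179
Terminal stock prices: S_uu = 138.9, S_ud = 96.6, S_dd = 67.2
Terminal payoffs (K − S): max(-33.86, 0) = 0, max(8.4, 0) = 8.4, max(37.8, 0) = 37.8
Node u (S = 120.7): V_u = e^(−0.08)·[0.7179·0.0000 + 0.2821·8.4000] = 2.1873
Node d (S = 84): V_d = e^(−0.08)·[0.7179·8.4000 + 0.2821·37.8000] = 15.4098
Node 0 (S = 105): V_0 = e^(−0.08)·[0.7179·2.1873 + 0.2821·15.4098] = 5.4622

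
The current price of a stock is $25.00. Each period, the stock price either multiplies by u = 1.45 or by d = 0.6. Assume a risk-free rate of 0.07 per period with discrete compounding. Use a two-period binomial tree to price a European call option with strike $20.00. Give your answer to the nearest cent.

Risk-neutral probability p = (1 + 0.07 − 0.6)/(1.45 − 0.6) = 0.4700/0.8500 = 0.5529
Terminal stock prices: S_uu = 52.56, S_ud = 21.75, S_dd = 9
Terminal payoffs (S − K): max(32.56, 0) = 32.56, max(1.75, 0) = 1.75, max(-11, 0) = 0
Node u (S = 36.25): V_u = 1/1.07·[0.5529·32.5625 + 0.4471·1.7500] = 17.5584
Node d (S = 15): V_d = 1/1.07·[0.5529·1.7500 + 0.4471·0.0000] = 0.9043
Node 0 (S = 25): V_0 = 1/1.07·[0.5529·17.5584 + 0.4471·0.9043] = 9.4515

$9.45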